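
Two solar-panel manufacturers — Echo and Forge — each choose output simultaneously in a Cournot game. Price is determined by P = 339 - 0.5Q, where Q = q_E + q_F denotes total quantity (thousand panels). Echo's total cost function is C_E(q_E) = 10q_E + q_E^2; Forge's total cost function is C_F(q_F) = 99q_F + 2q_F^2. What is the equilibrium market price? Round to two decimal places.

Echo's profit: π_E = (339 - 0.5Q)q_E - (10q_E + q_E²). Setting ∂π_E/∂q_E = 0: 329 - 3q_E - (1/2)(q_F) = 0.
Forge's first-order condition: 240 - 5q_F - (1/2)(q_E) = 0.
So q_E = (329 - (1/2)q_F)/3 and q_F = (240 - (1/2)q_E)/5.
Solving the pair: q_E = 103.3898, q_F = 37.6610.
Total output Q = 141.0508, so price P = 339 - (1/2)·141.0508 = 268.4746.

268.47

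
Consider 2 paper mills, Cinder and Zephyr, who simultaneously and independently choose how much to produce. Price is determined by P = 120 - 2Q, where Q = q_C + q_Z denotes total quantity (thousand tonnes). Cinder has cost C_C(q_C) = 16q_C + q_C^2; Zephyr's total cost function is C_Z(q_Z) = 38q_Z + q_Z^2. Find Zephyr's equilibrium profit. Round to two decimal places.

Cinder's profit: π_C = (120 - 2Q)q_C - (16q_C + q_C²). Setting ∂π_C/∂q_C = 0: 104 - 6q_C - 2(q_Z) = 0.
Zephyr's profit: π_Z = (120 - 2Q)q_Z - (38q_Z + q_Z²). Setting ∂π_Z/∂q_Z = 0: 82 - 6q_Z - 2(q_C) = 0.
Best responses: q_C = (104 - 2q_Z)/6, q_Z = (82 - 2q_C)/6.
Substituting one into the other gives q_C = 115/8 and q_Z = 71/8.
Price P = 120 - 2·(93/4) = 147/2.
Zephyr's profit: (147/2)·(71/8) - 38·(71/8) - (71/8)² = 236.2969.

236.30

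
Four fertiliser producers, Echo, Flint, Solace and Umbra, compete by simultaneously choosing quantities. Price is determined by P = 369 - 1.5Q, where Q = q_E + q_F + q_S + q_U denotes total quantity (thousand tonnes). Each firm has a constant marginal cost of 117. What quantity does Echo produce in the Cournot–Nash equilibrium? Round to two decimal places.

Each firm earns π_i = (369 - 1.5Q)q_i - 117q_i.
Setting ∂π_i/∂q_i = 0 with rivals' quantities fixed: 252 - 3q_i - (3/2)·Σ_{j≠i} q_j = 0.
By symmetry each firm produces the same amount; substituting Σ_{j≠i} q_j = 3q_i yields q_i = 252/(15/2) = 168/5.

33.60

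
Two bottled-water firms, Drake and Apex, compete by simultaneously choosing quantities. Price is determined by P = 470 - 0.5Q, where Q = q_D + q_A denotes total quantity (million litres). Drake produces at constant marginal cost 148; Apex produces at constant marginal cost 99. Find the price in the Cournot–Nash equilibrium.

Drake's profit: π_D = (470 - 0.5Q)q_D - (148q_D). Setting ∂π_D/∂q_D = 0: 322 - q_D - (1/2)(q_A) = 0.
Apex's profit: π_A = (470 - 0.5Q)q_A - (99q_A). Setting ∂π_A/∂q_A = 0: 371 - q_A - (1/2)(q_D) = 0.
So q_D = (322 - (1/2)q_A) and q_A = (371 - (1/2)q_D).
Solving the pair: q_D = 182, q_A = 280.
Total output Q = 462, so price P = 470 - (1/2)·462 = 239.

239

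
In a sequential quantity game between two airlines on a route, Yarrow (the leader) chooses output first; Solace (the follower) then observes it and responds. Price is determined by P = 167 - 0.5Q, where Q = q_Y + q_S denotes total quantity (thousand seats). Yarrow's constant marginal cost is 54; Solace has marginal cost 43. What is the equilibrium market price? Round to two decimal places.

Solve by backward induction. Given q_Y, the follower Solace maximises π_S = (167 - (1/2)q_Y - (1/2)q_S)q_S - 43q_S.
Follower FOC: 124 - (1/2)q_Y - q_S = 0, so q_S(q_Y) = (124 - (1/2)q_Y).
The leader anticipates this reaction. Substituting into P = 167 - 0.5Q gives P = 105 - (1/4)q_Y, so π_Y = (105 - (1/4)q_Y)q_Y - 54q_Y.
The leader's first-order condition 51 - (1/2)q_Y = 0 yields q_Y = 102.
Then q_S = (124 - (1/2)·102) = 73.
Total output Q = 175, so price P = 167 - (1/2)·175 = 159/2.

79.50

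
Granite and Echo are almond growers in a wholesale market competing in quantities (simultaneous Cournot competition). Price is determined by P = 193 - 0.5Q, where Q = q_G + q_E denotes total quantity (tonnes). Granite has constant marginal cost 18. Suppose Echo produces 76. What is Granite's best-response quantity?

137

With the rival's output fixed at 76, Granite's profit is π_G = (193 - (1/2)·76 - (1/2)q_G)q_G - (18q_G) = (155 - (1/2)q_G)q_G - (18q_G).
∂π_G/∂q_G = 137 - q_G = 0, so q_G = 137.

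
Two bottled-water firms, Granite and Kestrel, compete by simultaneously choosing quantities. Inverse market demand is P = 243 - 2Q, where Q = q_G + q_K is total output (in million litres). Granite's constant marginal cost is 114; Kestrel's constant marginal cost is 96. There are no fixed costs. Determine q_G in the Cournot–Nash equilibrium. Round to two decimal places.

Granite's profit: π_G = (243 - 2Q)q_G - (114q_G). Setting ∂π_G/∂q_G = 0: 129 - 4q_G - 2(q_K) = 0.
Kestrel's profit: π_K = (243 - 2Q)q_K - (96q_K). Setting ∂π_K/∂q_K = 0: 147 - 4q_K - 2(q_G) = 0.
Rearranging gives the reaction functions q_G = (129 - 2q_K)/4 and q_K = (147 - 2q_G)/4.
Substituting one into the other gives q_G = 37/2 and q_K = 55/2.

18.50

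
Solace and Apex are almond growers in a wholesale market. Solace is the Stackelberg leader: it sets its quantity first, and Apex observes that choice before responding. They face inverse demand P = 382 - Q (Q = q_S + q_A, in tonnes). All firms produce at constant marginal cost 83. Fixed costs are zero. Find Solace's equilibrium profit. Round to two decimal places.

11175.13

Solve by backward induction. Given q_S, the follower Apex maximises π_A = (382 - q_S - q_A)q_A - 83q_A.
Setting the follower's marginal profit to zero, 299 - q_S - 2q_A = 0, i.e. q_A = (299 - q_S)/2.
The leader anticipates this reaction. Substituting into P = 382 - Q gives P = 465/2 - (1/2)q_S, so π_S = (465/2 - (1/2)q_S)q_S - 83q_S.
The leader's first-order condition 299/2 - q_S = 0 yields q_S = 299/2.
Then q_A = (299 - 299/2)/2 = 299/4.
Price P = 382 - 897/4 = 631/4.
Solace's profit: (631/4 - 83)·(299/2) = 11175.1250.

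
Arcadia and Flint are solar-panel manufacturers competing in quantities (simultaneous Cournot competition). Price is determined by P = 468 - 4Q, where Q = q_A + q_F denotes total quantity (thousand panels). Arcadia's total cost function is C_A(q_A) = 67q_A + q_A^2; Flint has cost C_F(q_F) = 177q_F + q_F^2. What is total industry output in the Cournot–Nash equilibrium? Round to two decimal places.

49.43

Arcadia's profit: π_A = (468 - 4Q)q_A - (67q_A + q_A²). Setting ∂π_A/∂q_A = 0: 401 - 10q_A - 4(q_F) = 0.
Flint's first-order condition: 291 - 10q_F - 4(q_A) = 0.
Rearranging gives the reaction functions q_A = (401 - 4q_F)/10 and q_F = (291 - 4q_A)/10.
Solving the pair: q_A = 1423/42, q_F = 653/42.
Total output Q = 1423/42 + 653/42 = 346/7.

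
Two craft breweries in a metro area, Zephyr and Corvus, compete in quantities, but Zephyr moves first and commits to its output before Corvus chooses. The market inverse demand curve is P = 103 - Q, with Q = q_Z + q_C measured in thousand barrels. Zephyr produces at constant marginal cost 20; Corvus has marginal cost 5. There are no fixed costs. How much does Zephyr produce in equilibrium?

The follower Corvus best-responds to any q_Z: π_C = (103 - Q)q_C - 5q_C.
Follower FOC: 98 - q_Z - 2q_C = 0, so q_C(q_Z) = (98 - q_Z)/2.
Zephyr substitutes q_C(q_Z) into its own profit: π_Z = q_Z(103 - q_Z - (98 - q_Z)/2) - 20q_Z = (54 - (1/2)q_Z)q_Z - 20q_Z.
Maximising: ∂π_Z/∂q_Z = 34 - q_Z = 0, giving q_Z = 34.
Then q_C = (98 - 34)/2 = 32.

34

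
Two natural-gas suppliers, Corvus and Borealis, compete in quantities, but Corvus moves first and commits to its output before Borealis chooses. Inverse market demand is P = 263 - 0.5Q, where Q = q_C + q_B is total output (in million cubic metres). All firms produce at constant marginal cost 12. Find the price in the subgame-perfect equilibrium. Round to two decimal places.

74.75

Solve by backward induction. Given q_C, the follower Borealis maximises π_B = (263 - (1/2)q_C - (1/2)q_B)q_B - 12q_B.
∂π_B/∂q_B = 251 - (1/2)q_C - q_B = 0 gives the reaction function q_B = (251 - (1/2)q_C).
The leader anticipates this reaction. Substituting into P = 263 - 0.5Q gives P = 275/2 - (1/4)q_C, so π_C = (275/2 - (1/4)q_C)q_C - 12q_C.
Maximising: ∂π_C/∂q_C = 251/2 - (1/2)q_C = 0, giving q_C = 251.
Then q_B = (251 - (1/2)·251) = 251/2.
Total output Q = 753/2, so price P = 263 - (1/2)·(753/2) = 299/4.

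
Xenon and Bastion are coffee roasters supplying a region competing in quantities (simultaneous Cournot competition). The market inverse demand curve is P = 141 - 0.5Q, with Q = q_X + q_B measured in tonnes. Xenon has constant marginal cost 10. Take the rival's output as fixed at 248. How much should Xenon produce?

7

With the rival's output fixed at 248, Xenon's profit is π_X = (141 - (1/2)·248 - (1/2)q_X)q_X - (10q_X) = (17 - (1/2)q_X)q_X - (10q_X).
∂π_X/∂q_X = 7 - q_X = 0, so q_X = 7.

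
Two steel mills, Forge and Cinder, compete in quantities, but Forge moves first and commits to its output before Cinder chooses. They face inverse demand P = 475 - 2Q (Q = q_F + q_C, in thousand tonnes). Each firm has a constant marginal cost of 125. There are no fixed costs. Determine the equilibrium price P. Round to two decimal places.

212.50

The follower Cinder best-responds to any q_F: π_C = (475 - 2Q)q_C - 125q_C.
Setting the follower's marginal profit to zero, 350 - 2q_F - 4q_C = 0, i.e. q_C = (350 - 2q_F)/4.
The leader anticipates this reaction. Substituting into P = 475 - 2Q gives P = 300 - q_F, so π_F = (300 - q_F)q_F - 125q_F.
Maximising: ∂π_F/∂q_F = 175 - 2q_F = 0, giving q_F = 175/2.
Then q_C = (350 - 2·(175/2))/4 = 175/4.
Total output Q = 525/4, so price P = 475 - 2·(525/4) = 425/2.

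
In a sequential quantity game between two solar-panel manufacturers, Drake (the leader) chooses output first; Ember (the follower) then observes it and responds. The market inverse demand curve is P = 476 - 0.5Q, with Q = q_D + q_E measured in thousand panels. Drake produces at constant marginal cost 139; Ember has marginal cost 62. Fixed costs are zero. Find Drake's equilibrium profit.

The follower Ember best-responds to any q_D: π_E = (476 - 0.5Q)q_E - 62q_E.
Follower FOC: 414 - (1/2)q_D - q_E = 0, so q_E(q_D) = (414 - (1/2)q_D).
Drake substitutes q_E(q_D) into its own profit: π_D = q_D(476 - (1/2)q_D - (414 - (1/2)q_D)/2) - 139q_D = (269 - (1/4)q_D)q_D - 139q_D.
The leader's first-order condition 130 - (1/2)q_D = 0 yields q_D = 260.
Then q_E = (414 - (1/2)·260) = 284.
Price P = 476 - (1/2)·544 = 204.
Drake's profit: (204 - 139)·260 = 16900.

16900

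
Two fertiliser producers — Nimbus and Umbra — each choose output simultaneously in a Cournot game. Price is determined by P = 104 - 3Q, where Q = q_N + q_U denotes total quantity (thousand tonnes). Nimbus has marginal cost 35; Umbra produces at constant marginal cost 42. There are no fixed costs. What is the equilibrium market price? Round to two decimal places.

Nimbus's profit: π_N = (104 - 3Q)q_N - (35q_N). Setting ∂π_N/∂q_N = 0: 69 - 6q_N - 3(q_U) = 0.
Umbra's first-order condition: 62 - 6q_U - 3(q_N) = 0.
Rearranging gives the reaction functions q_N = (69 - 3q_U)/6 and q_U = (62 - 3q_N)/6.
Substituting one into the other gives q_N = 76/9 and q_U = 55/9.
Total output Q = 131/9, so price P = 104 - 3·(131/9) = 181/3.

60.33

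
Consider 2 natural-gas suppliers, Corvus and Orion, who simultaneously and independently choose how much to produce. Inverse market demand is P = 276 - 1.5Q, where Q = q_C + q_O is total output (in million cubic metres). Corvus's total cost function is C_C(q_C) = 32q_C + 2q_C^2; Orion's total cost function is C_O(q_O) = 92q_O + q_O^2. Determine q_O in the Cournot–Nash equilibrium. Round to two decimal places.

Corvus's profit: π_C = (276 - 1.5Q)q_C - (32q_C + 2q_C²). Setting ∂π_C/∂q_C = 0: 244 - 7q_C - (3/2)(q_O) = 0.
Orion's profit: π_O = (276 - 1.5Q)q_O - (92q_O + q_O²). Setting ∂π_O/∂q_O = 0: 184 - 5q_O - (3/2)(q_C) = 0.
Rearranging gives the reaction functions q_C = (244 - (3/2)q_O)/7 and q_O = (184 - (3/2)q_C)/5.
Substituting one into the other gives q_C = 28.8244 and q_O = 28.1527.

28.15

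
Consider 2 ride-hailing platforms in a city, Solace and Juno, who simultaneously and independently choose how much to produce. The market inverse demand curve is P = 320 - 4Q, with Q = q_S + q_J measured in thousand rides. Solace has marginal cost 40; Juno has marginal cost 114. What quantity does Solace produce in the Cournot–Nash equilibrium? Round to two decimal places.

29.50

Solace's profit: π_S = (320 - 4Q)q_S - (40q_S). Setting ∂π_S/∂q_S = 0: 280 - 8q_S - 4(q_J) = 0.
Juno's first-order condition: 206 - 8q_J - 4(q_S) = 0.
Rearranging gives the reaction functions q_S = (280 - 4q_J)/8 and q_J = (206 - 4q_S)/8.
Solving the pair: q_S = 59/2, q_J = 11.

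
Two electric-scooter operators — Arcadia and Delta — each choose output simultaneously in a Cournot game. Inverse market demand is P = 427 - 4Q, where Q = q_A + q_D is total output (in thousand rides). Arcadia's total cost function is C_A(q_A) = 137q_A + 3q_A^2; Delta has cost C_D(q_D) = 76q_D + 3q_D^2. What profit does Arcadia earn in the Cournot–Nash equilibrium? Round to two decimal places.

Arcadia's profit: π_A = (427 - 4Q)q_A - (137q_A + 3q_A²). Setting ∂π_A/∂q_A = 0: 290 - 14q_A - 4(q_D) = 0.
Delta's profit: π_D = (427 - 4Q)q_D - (76q_D + 3q_D²). Setting ∂π_D/∂q_D = 0: 351 - 14q_D - 4(q_A) = 0.
Rearranging gives the reaction functions q_A = (290 - 4q_D)/14 and q_D = (351 - 4q_A)/14.
Solving the pair: q_A = 664/45, q_D = 1877/90.
Price P = 427 - 4·(641/18) = 284.5556.
Arcadia's profit: 284.5556·(664/45) - 137·(664/45) - 3(664/45)² = 1524.0849.

1524.08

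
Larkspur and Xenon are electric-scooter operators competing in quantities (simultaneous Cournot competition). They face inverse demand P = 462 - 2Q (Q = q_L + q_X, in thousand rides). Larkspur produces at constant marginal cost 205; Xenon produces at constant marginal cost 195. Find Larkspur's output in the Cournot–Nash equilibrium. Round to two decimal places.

41.17

Larkspur's profit: π_L = (462 - 2Q)q_L - (205q_L). Setting ∂π_L/∂q_L = 0: 257 - 4q_L - 2(q_X) = 0.
Xenon's first-order condition: 267 - 4q_X - 2(q_L) = 0.
So q_L = (257 - 2q_X)/4 and q_X = (267 - 2q_L)/4.
Solving the pair: q_L = 247/6, q_X = 277/6.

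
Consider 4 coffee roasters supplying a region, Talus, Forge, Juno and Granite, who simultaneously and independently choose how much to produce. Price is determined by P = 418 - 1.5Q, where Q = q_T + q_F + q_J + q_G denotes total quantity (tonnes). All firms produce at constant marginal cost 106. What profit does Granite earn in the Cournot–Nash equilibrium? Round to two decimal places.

2595.84

Each firm earns π_i = (418 - 1.5Q)q_i - 106q_i.
First-order condition (treating rivals' output as given): 312 - 3q_i - (3/2)·Σ_{j≠i} q_j = 0.
By symmetry each firm produces the same amount; substituting Σ_{j≠i} q_j = 3q_i yields q_i = 312/(15/2) = 208/5.
Price P = 418 - (3/2)·(832/5) = 842/5.
Granite's profit: (842/5 - 106)·(208/5) = 2595.8400.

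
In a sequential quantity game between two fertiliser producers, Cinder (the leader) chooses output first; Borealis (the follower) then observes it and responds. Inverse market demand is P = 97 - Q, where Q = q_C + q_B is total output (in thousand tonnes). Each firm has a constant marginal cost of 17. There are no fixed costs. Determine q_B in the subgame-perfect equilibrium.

20

The follower Borealis best-responds to any q_C: π_B = (97 - Q)q_B - 17q_B.
Setting the follower's marginal profit to zero, 80 - q_C - 2q_B = 0, i.e. q_B = (80 - q_C)/2.
The leader anticipates this reaction. Substituting into P = 97 - Q gives P = 57 - (1/2)q_C, so π_C = (57 - (1/2)q_C)q_C - 17q_C.
Maximising: ∂π_C/∂q_C = 40 - q_C = 0, giving q_C = 40.
Then q_B = (80 - 40)/2 = 20.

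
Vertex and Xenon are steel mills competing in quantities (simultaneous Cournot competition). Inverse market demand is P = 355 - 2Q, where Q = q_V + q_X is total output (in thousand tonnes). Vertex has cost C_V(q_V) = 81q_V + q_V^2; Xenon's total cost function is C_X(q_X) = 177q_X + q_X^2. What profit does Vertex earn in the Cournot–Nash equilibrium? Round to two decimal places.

Vertex's profit: π_V = (355 - 2Q)q_V - (81q_V + q_V²). Setting ∂π_V/∂q_V = 0: 274 - 6q_V - 2(q_X) = 0.
Xenon's profit: π_X = (355 - 2Q)q_X - (177q_X + q_X²). Setting ∂π_X/∂q_X = 0: 178 - 6q_X - 2(q_V) = 0.
Rearranging gives the reaction functions q_V = (274 - 2q_X)/6 and q_X = (178 - 2q_V)/6.
Solving the pair: q_V = 161/4, q_X = 65/4.
Price P = 355 - 2·(113/2) = 242.
Vertex's profit: 242·(161/4) - 81·(161/4) - (161/4)² = 4860.1875.

4860.19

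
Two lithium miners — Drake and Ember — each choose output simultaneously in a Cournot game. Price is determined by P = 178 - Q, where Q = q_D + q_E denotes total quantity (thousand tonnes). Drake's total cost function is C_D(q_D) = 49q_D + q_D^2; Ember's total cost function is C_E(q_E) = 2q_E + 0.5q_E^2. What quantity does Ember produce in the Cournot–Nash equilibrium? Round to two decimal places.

Drake's profit: π_D = (178 - Q)q_D - (49q_D + q_D²). Setting ∂π_D/∂q_D = 0: 129 - 4q_D - (q_E) = 0.
Ember's first-order condition: 176 - 3q_E - (q_D) = 0.
Rearranging gives the reaction functions q_D = (129 - q_E)/4 and q_E = (176 - q_D)/3.
Substituting one into the other gives q_D = 211/11 and q_E = 575/11.

52.27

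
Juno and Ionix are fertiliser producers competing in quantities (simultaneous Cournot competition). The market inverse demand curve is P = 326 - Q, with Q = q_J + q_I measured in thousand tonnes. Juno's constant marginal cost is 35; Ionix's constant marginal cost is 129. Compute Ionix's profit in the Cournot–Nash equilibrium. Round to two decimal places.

Juno's profit: π_J = (326 - Q)q_J - (35q_J). Setting ∂π_J/∂q_J = 0: 291 - 2q_J - (q_I) = 0.
Ionix's profit: π_I = (326 - Q)q_I - (129q_I). Setting ∂π_I/∂q_I = 0: 197 - 2q_I - (q_J) = 0.
Rearranging gives the reaction functions q_J = (291 - q_I)/2 and q_I = (197 - q_J)/2.
Substituting one into the other gives q_J = 385/3 and q_I = 103/3.
Price P = 326 - 488/3 = 490/3.
Ionix's profit: (490/3 - 129)·(103/3) = 1178.7778.

1178.78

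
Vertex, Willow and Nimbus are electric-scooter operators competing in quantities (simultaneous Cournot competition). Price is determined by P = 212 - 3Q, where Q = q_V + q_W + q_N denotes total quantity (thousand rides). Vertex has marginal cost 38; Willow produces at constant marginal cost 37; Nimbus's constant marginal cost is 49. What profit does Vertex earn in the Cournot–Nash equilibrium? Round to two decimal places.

705.33

Vertex's profit: π_V = (212 - 3Q)q_V - (38q_V). Setting ∂π_V/∂q_V = 0: 174 - 6q_V - 3(q_W + q_N) = 0.
Willow's profit: π_W = (212 - 3Q)q_W - (37q_W). Setting ∂π_W/∂q_W = 0: 175 - 6q_W - 3(q_V + q_N) = 0.
Nimbus's first-order condition: 163 - 6q_N - 3(q_V + q_W) = 0.
Adding the 3 first-order conditions: 512 − 12Q = 0, so Q = 128/3.
Back-substituting: q_V = (174 − 128)/3 = 46/3, q_W = (175 − 128)/3 = 47/3, q_N = (163 − 128)/3 = 35/3.
Price P = 212 - 3·(128/3) = 84.
Vertex's profit: (84 - 38)·(46/3) = 705.3333.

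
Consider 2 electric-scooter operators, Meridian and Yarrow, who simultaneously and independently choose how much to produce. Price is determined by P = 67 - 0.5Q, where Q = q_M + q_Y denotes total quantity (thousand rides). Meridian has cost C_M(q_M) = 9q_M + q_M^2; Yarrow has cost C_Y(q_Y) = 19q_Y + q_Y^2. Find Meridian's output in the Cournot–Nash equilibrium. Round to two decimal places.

Meridian's profit: π_M = (67 - 0.5Q)q_M - (9q_M + q_M²). Setting ∂π_M/∂q_M = 0: 58 - 3q_M - (1/2)(q_Y) = 0.
Yarrow's profit: π_Y = (67 - 0.5Q)q_Y - (19q_Y + q_Y²). Setting ∂π_Y/∂q_Y = 0: 48 - 3q_Y - (1/2)(q_M) = 0.
Best responses: q_M = (58 - (1/2)q_Y)/3, q_Y = (48 - (1/2)q_M)/3.
Substituting one into the other gives q_M = 120/7 and q_Y = 92/7.

17.14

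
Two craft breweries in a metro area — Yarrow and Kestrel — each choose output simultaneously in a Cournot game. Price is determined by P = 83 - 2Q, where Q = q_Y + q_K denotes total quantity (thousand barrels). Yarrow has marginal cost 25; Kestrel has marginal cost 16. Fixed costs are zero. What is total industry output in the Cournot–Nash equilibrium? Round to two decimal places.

20.83

Yarrow's profit: π_Y = (83 - 2Q)q_Y - (25q_Y). Setting ∂π_Y/∂q_Y = 0: 58 - 4q_Y - 2(q_K) = 0.
Kestrel's first-order condition: 67 - 4q_K - 2(q_Y) = 0.
So q_Y = (58 - 2q_K)/4 and q_K = (67 - 2q_Y)/4.
Substituting one into the other gives q_Y = 49/6 and q_K = 38/3.
Total output Q = 49/6 + 38/3 = 125/6.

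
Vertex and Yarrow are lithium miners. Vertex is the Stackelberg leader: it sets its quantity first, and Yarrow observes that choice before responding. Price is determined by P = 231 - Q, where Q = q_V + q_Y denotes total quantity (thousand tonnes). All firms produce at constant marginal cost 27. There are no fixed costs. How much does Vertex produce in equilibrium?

Solve by backward induction. Given q_V, the follower Yarrow maximises π_Y = (231 - q_V - q_Y)q_Y - 27q_Y.
Setting the follower's marginal profit to zero, 204 - q_V - 2q_Y = 0, i.e. q_Y = (204 - q_V)/2.
The leader anticipates this reaction. Substituting into P = 231 - Q gives P = 129 - (1/2)q_V, so π_V = (129 - (1/2)q_V)q_V - 27q_V.
Leader FOC: 102 - q_V = 0, so q_V = 102.
Then q_Y = (204 - 102)/2 = 51.

102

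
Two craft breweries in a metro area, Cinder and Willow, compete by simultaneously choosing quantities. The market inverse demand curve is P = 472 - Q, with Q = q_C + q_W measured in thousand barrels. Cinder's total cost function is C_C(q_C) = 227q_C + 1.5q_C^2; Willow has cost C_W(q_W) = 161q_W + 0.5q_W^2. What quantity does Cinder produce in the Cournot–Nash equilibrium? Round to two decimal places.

30.29

Cinder's profit: π_C = (472 - Q)q_C - (227q_C + (3/2)q_C²). Setting ∂π_C/∂q_C = 0: 245 - 5q_C - (q_W) = 0.
Willow's first-order condition: 311 - 3q_W - (q_C) = 0.
Best responses: q_C = (245 - q_W)/5, q_W = (311 - q_C)/3.
Solving the pair: q_C = 212/7, q_W = 655/7.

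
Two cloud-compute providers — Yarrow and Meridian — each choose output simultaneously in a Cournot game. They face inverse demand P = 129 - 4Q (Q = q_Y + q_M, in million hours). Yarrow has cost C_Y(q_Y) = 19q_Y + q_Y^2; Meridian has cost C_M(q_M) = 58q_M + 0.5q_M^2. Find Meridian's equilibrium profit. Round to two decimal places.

Yarrow's profit: π_Y = (129 - 4Q)q_Y - (19q_Y + q_Y²). Setting ∂π_Y/∂q_Y = 0: 110 - 10q_Y - 4(q_M) = 0.
Meridian's first-order condition: 71 - 9q_M - 4(q_Y) = 0.
Best responses: q_Y = (110 - 4q_M)/10, q_M = (71 - 4q_Y)/9.
Solving the pair: q_Y = 353/37, q_M = 135/37.
Price P = 129 - 4·(488/37) = 76.2432.
Meridian's profit: 76.2432·(135/37) - 58·(135/37) - (1/2)(135/37)² = 59.9069.

59.91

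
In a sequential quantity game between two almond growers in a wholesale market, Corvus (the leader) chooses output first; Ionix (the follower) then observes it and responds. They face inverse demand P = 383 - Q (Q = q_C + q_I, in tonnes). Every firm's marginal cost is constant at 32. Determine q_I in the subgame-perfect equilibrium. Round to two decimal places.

Solve by backward induction. Given q_C, the follower Ionix maximises π_I = (383 - q_C - q_I)q_I - 32q_I.
Setting the follower's marginal profit to zero, 351 - q_C - 2q_I = 0, i.e. q_I = (351 - q_C)/2.
The leader anticipates this reaction. Substituting into P = 383 - Q gives P = 415/2 - (1/2)q_C, so π_C = (415/2 - (1/2)q_C)q_C - 32q_C.
Leader FOC: 351/2 - q_C = 0, so q_C = 351/2.
Then q_I = (351 - 351/2)/2 = 351/4.

87.75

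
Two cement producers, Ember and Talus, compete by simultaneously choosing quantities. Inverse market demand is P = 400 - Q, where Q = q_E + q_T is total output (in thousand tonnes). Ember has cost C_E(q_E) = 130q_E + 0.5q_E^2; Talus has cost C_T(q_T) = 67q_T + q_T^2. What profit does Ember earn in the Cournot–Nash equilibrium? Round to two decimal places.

Ember's profit: π_E = (400 - Q)q_E - (130q_E + (1/2)q_E²). Setting ∂π_E/∂q_E = 0: 270 - 3q_E - (q_T) = 0.
Talus's profit: π_T = (400 - Q)q_T - (67q_T + q_T²). Setting ∂π_T/∂q_T = 0: 333 - 4q_T - (q_E) = 0.
Rearranging gives the reaction functions q_E = (270 - q_T)/3 and q_T = (333 - q_E)/4.
Substituting one into the other gives q_E = 747/11 and q_T = 729/11.
Price P = 400 - 1476/11 = 265.8182.
Ember's profit: 265.8182·(747/11) - 130·(747/11) - (1/2)(747/11)² = 6917.4669.

6917.47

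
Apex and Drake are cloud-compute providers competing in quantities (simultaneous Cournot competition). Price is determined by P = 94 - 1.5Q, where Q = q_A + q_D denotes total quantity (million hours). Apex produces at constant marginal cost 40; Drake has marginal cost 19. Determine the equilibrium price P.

Apex's profit: π_A = (94 - 1.5Q)q_A - (40q_A). Setting ∂π_A/∂q_A = 0: 54 - 3q_A - (3/2)(q_D) = 0.
Drake's profit: π_D = (94 - 1.5Q)q_D - (19q_D). Setting ∂π_D/∂q_D = 0: 75 - 3q_D - (3/2)(q_A) = 0.
So q_A = (54 - (3/2)q_D)/3 and q_D = (75 - (3/2)q_A)/3.
Solving the pair: q_A = 22/3, q_D = 64/3.
Total output Q = 86/3, so price P = 94 - (3/2)·(86/3) = 51.

51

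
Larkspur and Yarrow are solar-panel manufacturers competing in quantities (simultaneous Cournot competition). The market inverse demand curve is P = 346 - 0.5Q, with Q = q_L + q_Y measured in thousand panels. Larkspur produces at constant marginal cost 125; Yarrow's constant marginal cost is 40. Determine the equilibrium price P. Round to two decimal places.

170.33

Larkspur's profit: π_L = (346 - 0.5Q)q_L - (125q_L). Setting ∂π_L/∂q_L = 0: 221 - q_L - (1/2)(q_Y) = 0.
Yarrow's profit: π_Y = (346 - 0.5Q)q_Y - (40q_Y). Setting ∂π_Y/∂q_Y = 0: 306 - q_Y - (1/2)(q_L) = 0.
Rearranging gives the reaction functions q_L = (221 - (1/2)q_Y) and q_Y = (306 - (1/2)q_L).
Substituting one into the other gives q_L = 272/3 and q_Y = 782/3.
Total output Q = 1054/3, so price P = 346 - (1/2)·(1054/3) = 511/3.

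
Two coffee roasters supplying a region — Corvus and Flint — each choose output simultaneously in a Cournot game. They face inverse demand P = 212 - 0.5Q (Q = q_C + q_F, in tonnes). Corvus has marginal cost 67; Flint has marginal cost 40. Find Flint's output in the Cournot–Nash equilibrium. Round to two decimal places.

Corvus's profit: π_C = (212 - 0.5Q)q_C - (67q_C). Setting ∂π_C/∂q_C = 0: 145 - q_C - (1/2)(q_F) = 0.
Flint's first-order condition: 172 - q_F - (1/2)(q_C) = 0.
Best responses: q_C = (145 - (1/2)q_F), q_F = (172 - (1/2)q_C).
Solving the pair: q_C = 236/3, q_F = 398/3.

132.67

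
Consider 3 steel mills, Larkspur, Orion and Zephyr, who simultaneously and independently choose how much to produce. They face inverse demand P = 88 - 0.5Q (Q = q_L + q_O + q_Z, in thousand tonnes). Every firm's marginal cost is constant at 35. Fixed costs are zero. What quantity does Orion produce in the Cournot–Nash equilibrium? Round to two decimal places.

26.50

A representative firm's profit is π_i = q_i(88 - 0.5Q) - 35q_i.
First-order condition (treating rivals' output as given): 53 - q_i - (1/2)·Σ_{j≠i} q_j = 0.
With identical firms every q_j equals q_i, so Σ_{j≠i} q_j = 2q_i and 53 = 2q_i, giving q_i = 53/2.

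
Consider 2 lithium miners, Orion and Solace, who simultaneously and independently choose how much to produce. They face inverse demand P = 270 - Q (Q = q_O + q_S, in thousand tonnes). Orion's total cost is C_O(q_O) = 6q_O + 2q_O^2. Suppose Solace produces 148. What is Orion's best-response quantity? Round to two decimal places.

With the rival's output fixed at 148, Orion's profit is π_O = (270 - 148 - q_O)q_O - (6q_O + 2q_O²) = (122 - q_O)q_O - (6q_O + 2q_O²).
∂π_O/∂q_O = 116 - 6q_O = 0, so q_O = 58/3.

19.33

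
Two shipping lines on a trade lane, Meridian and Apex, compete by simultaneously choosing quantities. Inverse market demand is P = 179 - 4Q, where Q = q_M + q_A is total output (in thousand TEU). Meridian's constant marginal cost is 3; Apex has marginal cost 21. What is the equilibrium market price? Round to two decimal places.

67.67

Meridian's profit: π_M = (179 - 4Q)q_M - (3q_M). Setting ∂π_M/∂q_M = 0: 176 - 8q_M - 4(q_A) = 0.
Apex's profit: π_A = (179 - 4Q)q_A - (21q_A). Setting ∂π_A/∂q_A = 0: 158 - 8q_A - 4(q_M) = 0.
So q_M = (176 - 4q_A)/8 and q_A = (158 - 4q_M)/8.
Substituting one into the other gives q_M = 97/6 and q_A = 35/3.
Total output Q = 167/6, so price P = 179 - 4·(167/6) = 203/3.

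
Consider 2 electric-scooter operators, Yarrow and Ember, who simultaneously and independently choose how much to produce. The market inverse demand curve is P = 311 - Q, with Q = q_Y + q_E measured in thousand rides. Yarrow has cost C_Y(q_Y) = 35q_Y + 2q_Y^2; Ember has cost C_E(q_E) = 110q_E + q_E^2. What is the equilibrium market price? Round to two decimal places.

231.30

Yarrow's profit: π_Y = (311 - Q)q_Y - (35q_Y + 2q_Y²). Setting ∂π_Y/∂q_Y = 0: 276 - 6q_Y - (q_E) = 0.
Ember's first-order condition: 201 - 4q_E - (q_Y) = 0.
So q_Y = (276 - q_E)/6 and q_E = (201 - q_Y)/4.
Substituting one into the other gives q_Y = 903/23 and q_E = 930/23.
Total output Q = 1833/23, so price P = 311 - 1833/23 = 231.3043.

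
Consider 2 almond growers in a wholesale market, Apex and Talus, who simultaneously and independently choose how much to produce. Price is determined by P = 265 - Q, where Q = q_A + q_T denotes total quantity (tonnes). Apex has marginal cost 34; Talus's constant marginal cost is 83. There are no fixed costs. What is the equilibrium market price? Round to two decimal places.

Apex's profit: π_A = (265 - Q)q_A - (34q_A). Setting ∂π_A/∂q_A = 0: 231 - 2q_A - (q_T) = 0.
Talus's profit: π_T = (265 - Q)q_T - (83q_T). Setting ∂π_T/∂q_T = 0: 182 - 2q_T - (q_A) = 0.
Rearranging gives the reaction functions q_A = (231 - q_T)/2 and q_T = (182 - q_A)/2.
Solving the pair: q_A = 280/3, q_T = 133/3.
Total output Q = 413/3, so price P = 265 - 413/3 = 382/3.

127.33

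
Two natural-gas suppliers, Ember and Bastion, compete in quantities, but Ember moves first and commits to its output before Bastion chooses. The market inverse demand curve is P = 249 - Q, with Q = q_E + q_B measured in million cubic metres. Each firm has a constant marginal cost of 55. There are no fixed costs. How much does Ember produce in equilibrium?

97

The follower Bastion best-responds to any q_E: π_B = (249 - Q)q_B - 55q_B.
Follower FOC: 194 - q_E - 2q_B = 0, so q_B(q_E) = (194 - q_E)/2.
Ember substitutes q_B(q_E) into its own profit: π_E = q_E(249 - q_E - (194 - q_E)/2) - 55q_E = (152 - (1/2)q_E)q_E - 55q_E.
Leader FOC: 97 - q_E = 0, so q_E = 97.
Then q_B = (194 - 97)/2 = 97/2.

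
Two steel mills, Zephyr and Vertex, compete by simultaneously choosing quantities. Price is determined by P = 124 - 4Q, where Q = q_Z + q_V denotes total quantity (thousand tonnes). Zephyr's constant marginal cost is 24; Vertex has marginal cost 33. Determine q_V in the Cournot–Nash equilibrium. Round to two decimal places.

6.83

Zephyr's profit: π_Z = (124 - 4Q)q_Z - (24q_Z). Setting ∂π_Z/∂q_Z = 0: 100 - 8q_Z - 4(q_V) = 0.
Vertex's profit: π_V = (124 - 4Q)q_V - (33q_V). Setting ∂π_V/∂q_V = 0: 91 - 8q_V - 4(q_Z) = 0.
Rearranging gives the reaction functions q_Z = (100 - 4q_V)/8 and q_V = (91 - 4q_Z)/8.
Solving the pair: q_Z = 109/12, q_V = 41/6.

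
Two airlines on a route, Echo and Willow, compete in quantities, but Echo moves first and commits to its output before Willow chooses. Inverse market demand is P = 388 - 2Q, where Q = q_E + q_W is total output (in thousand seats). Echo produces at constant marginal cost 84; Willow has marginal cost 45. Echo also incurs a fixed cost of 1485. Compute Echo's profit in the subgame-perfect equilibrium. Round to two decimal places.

2904.06

The follower Willow best-responds to any q_E: π_W = (388 - 2Q)q_W - 45q_W.
∂π_W/∂q_W = 343 - 2q_E - 4q_W = 0 gives the reaction function q_W = (343 - 2q_E)/4.
The leader anticipates this reaction. Substituting into P = 388 - 2Q gives P = 433/2 - q_E, so π_E = (433/2 - q_E)q_E - 84q_E.
Maximising: ∂π_E/∂q_E = 265/2 - 2q_E = 0, giving q_E = 265/4.
Then q_W = (343 - 2·(265/4))/4 = 421/8.
Price P = 388 - 2·(951/8) = 601/4.
Echo's profit: (601/4 - 84)·(265/4) - 1485 = 2904.0625.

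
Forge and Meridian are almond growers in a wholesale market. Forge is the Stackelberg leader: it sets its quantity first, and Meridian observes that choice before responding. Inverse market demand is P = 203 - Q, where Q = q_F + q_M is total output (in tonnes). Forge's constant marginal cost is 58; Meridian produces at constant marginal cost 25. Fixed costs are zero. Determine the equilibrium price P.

The follower Meridian best-responds to any q_F: π_M = (203 - Q)q_M - 25q_M.
Follower FOC: 178 - q_F - 2q_M = 0, so q_M(q_F) = (178 - q_F)/2.
Forge substitutes q_M(q_F) into its own profit: π_F = q_F(203 - q_F - (178 - q_F)/2) - 58q_F = (114 - (1/2)q_F)q_F - 58q_F.
Leader FOC: 56 - q_F = 0, so q_F = 56.
Then q_M = (178 - 56)/2 = 61.
Total output Q = 117, so price P = 203 - 117 = 86.

86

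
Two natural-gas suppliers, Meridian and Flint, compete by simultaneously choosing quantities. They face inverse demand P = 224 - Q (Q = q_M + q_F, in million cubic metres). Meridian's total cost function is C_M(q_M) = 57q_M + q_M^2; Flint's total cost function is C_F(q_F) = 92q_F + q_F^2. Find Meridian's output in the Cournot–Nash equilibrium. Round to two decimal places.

Meridian's profit: π_M = (224 - Q)q_M - (57q_M + q_M²). Setting ∂π_M/∂q_M = 0: 167 - 4q_M - (q_F) = 0.
Flint's first-order condition: 132 - 4q_F - (q_M) = 0.
So q_M = (167 - q_F)/4 and q_F = (132 - q_M)/4.
Solving the pair: q_M = 536/15, q_F = 361/15.

35.73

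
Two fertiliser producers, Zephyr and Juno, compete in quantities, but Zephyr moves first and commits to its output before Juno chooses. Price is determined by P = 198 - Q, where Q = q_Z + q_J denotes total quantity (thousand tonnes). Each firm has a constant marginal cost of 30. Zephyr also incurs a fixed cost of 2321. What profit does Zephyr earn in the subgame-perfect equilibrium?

1207

Solve by backward induction. Given q_Z, the follower Juno maximises π_J = (198 - q_Z - q_J)q_J - 30q_J.
Follower FOC: 168 - q_Z - 2q_J = 0, so q_J(q_Z) = (168 - q_Z)/2.
Zephyr substitutes q_J(q_Z) into its own profit: π_Z = q_Z(198 - q_Z - (168 - q_Z)/2) - 30q_Z = (114 - (1/2)q_Z)q_Z - 30q_Z.
The leader's first-order condition 84 - q_Z = 0 yields q_Z = 84.
Then q_J = (168 - 84)/2 = 42.
Price P = 198 - 126 = 72.
Zephyr's profit: (72 - 30)·84 - 2321 = 1207.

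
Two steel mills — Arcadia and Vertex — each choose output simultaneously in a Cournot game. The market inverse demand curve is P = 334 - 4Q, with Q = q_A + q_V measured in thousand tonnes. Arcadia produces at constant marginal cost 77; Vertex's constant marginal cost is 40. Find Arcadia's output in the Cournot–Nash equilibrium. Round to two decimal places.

18.33

Arcadia's profit: π_A = (334 - 4Q)q_A - (77q_A). Setting ∂π_A/∂q_A = 0: 257 - 8q_A - 4(q_V) = 0.
Vertex's first-order condition: 294 - 8q_V - 4(q_A) = 0.
Best responses: q_A = (257 - 4q_V)/8, q_V = (294 - 4q_A)/8.
Solving the pair: q_A = 55/3, q_V = 331/12.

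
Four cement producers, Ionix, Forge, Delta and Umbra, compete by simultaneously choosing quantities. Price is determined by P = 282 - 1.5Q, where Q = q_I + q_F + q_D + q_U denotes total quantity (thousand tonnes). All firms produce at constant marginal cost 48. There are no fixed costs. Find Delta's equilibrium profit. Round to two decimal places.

A representative firm's profit is π_i = q_i(282 - 1.5Q) - 48q_i.
Setting ∂π_i/∂q_i = 0 with rivals' quantities fixed: 234 - 3q_i - (3/2)·Σ_{j≠i} q_j = 0.
By symmetry each firm produces the same amount; substituting Σ_{j≠i} q_j = 3q_i yields q_i = 234/(15/2) = 156/5.
Price P = 282 - (3/2)·(624/5) = 474/5.
Delta's profit: (474/5 - 48)·(156/5) = 1460.1600.

1460.16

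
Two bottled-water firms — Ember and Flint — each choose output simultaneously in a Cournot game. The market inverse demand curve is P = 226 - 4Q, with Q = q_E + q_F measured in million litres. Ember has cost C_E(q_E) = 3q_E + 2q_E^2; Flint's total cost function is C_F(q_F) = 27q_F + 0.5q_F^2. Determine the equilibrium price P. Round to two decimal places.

108.30

Ember's profit: π_E = (226 - 4Q)q_E - (3q_E + 2q_E²). Setting ∂π_E/∂q_E = 0: 223 - 12q_E - 4(q_F) = 0.
Flint's profit: π_F = (226 - 4Q)q_F - (27q_F + (1/2)q_F²). Setting ∂π_F/∂q_F = 0: 199 - 9q_F - 4(q_E) = 0.
Best responses: q_E = (223 - 4q_F)/12, q_F = (199 - 4q_E)/9.
Substituting one into the other gives q_E = 1211/92 and q_F = 374/23.
Total output Q = 29.4239, so price P = 226 - 4·29.4239 = 108.3043.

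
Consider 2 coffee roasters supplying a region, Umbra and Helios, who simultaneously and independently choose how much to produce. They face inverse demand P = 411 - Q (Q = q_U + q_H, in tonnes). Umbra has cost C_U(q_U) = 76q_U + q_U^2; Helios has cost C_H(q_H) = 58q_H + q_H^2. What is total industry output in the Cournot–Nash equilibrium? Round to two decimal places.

Umbra's profit: π_U = (411 - Q)q_U - (76q_U + q_U²). Setting ∂π_U/∂q_U = 0: 335 - 4q_U - (q_H) = 0.
Helios's profit: π_H = (411 - Q)q_H - (58q_H + q_H²). Setting ∂π_H/∂q_H = 0: 353 - 4q_H - (q_U) = 0.
Rearranging gives the reaction functions q_U = (335 - q_H)/4 and q_H = (353 - q_U)/4.
Substituting one into the other gives q_U = 329/5 and q_H = 359/5.
Total output Q = 329/5 + 359/5 = 688/5.

137.60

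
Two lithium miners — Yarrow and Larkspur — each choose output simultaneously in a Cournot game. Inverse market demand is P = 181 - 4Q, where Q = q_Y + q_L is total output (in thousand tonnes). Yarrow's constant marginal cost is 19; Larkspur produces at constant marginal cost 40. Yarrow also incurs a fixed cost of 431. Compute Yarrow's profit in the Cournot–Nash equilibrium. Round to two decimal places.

Yarrow's profit: π_Y = (181 - 4Q)q_Y - (19q_Y). Setting ∂π_Y/∂q_Y = 0: 162 - 8q_Y - 4(q_L) = 0.
Larkspur's first-order condition: 141 - 8q_L - 4(q_Y) = 0.
So q_Y = (162 - 4q_L)/8 and q_L = (141 - 4q_Y)/8.
Substituting one into the other gives q_Y = 61/4 and q_L = 10.
Price P = 181 - 4·(101/4) = 80.
Yarrow's profit: (80 - 19)·(61/4) - 431 = 1997/4.

499.25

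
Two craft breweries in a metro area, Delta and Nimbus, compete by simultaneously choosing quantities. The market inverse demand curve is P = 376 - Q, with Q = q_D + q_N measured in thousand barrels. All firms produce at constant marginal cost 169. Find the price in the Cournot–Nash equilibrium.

A representative firm's profit is π_i = q_i(376 - Q) - 169q_i.
Setting ∂π_i/∂q_i = 0 with rivals' quantities fixed: 207 - 2q_i - q_j = 0.
By symmetry each firm produces the same amount; substituting q_j = q_i yields q_i = 207/3 = 69.
Total output Q = 138, so price P = 376 - 138 = 238.

238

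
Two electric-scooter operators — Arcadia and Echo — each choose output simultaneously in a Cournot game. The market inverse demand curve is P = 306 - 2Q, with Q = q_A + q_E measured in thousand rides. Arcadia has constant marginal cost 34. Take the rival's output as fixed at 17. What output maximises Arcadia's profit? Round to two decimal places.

With the rival's output fixed at 17, Arcadia's profit is π_A = (306 - 2·17 - 2q_A)q_A - (34q_A) = (272 - 2q_A)q_A - (34q_A).
∂π_A/∂q_A = 238 - 4q_A = 0, so q_A = 119/2.

59.50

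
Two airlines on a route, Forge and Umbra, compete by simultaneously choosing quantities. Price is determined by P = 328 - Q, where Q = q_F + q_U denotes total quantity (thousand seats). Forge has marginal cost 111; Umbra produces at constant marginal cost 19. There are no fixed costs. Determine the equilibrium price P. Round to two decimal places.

152.67

Forge's profit: π_F = (328 - Q)q_F - (111q_F). Setting ∂π_F/∂q_F = 0: 217 - 2q_F - (q_U) = 0.
Umbra's profit: π_U = (328 - Q)q_U - (19q_U). Setting ∂π_U/∂q_U = 0: 309 - 2q_U - (q_F) = 0.
Rearranging gives the reaction functions q_F = (217 - q_U)/2 and q_U = (309 - q_F)/2.
Solving the pair: q_F = 125/3, q_U = 401/3.
Total output Q = 526/3, so price P = 328 - 526/3 = 458/3.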